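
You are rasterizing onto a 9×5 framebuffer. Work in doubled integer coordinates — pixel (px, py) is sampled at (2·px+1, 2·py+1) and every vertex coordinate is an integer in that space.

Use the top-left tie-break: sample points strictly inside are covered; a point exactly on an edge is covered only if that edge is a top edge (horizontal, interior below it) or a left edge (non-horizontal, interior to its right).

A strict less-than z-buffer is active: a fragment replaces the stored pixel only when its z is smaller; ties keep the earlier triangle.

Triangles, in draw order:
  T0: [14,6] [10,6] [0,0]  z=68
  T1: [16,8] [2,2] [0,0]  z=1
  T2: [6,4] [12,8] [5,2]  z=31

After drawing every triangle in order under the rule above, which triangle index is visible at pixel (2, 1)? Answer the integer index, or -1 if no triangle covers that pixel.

T0:
  2·area = 24
  edge (14, 6)→(10, 6): d=(-4,0) right/bottom  bias=-1
  edge (10, 6)→(0, 0): d=(-10,-6) top-left  bias=+0
  edge (0, 0)→(14, 6): d=(14,6) right/bottom  bias=-1
    (2,1)@(5, 3): e=[12,0,12] → X  [on edge]
    (3,1)@(7, 3): e=[12,12,0] → .  [on edge]
    (2,2)@(5, 5): e=[4,-20,40] → .
    (4,2)@(9, 5): e=[4,4,16] → X
    (5,2)@(11, 5): e=[4,16,4] → X
    (6,2)@(13, 5): e=[4,28,-8] → .
    (4,3)@(9, 7): e=[-4,-16,44] → .
    (5,3)@(11, 7): e=[-4,-4,32] → .
    (7,4)@(15, 9): e=[-12,0,36] → .  [on edge]
  covered (3 px):
    . . . . . . . . .
    . . X . . . . . .
    . . . . X X . . .
    . . . . . . . . .
    . . . . . . . . .
T1:
  2·area = 16
  edge (16, 8)→(2, 2): d=(-14,-6) top-left  bias=+0
  edge (2, 2)→(0, 0): d=(-2,-2) top-left  bias=+0
  edge (0, 0)→(16, 8): d=(16,8) right/bottom  bias=-1
    (0,0)@(1, 1): e=[8,0,8] → X  [on edge]
    (1,0)@(3, 1): e=[20,4,-8] → .
    (0,1)@(1, 3): e=[-20,-4,40] → .
    (1,1)@(3, 3): e=[-8,0,24] → .  [on edge]
    (2,1)@(5, 3): e=[4,4,8] → X
    (3,1)@(7, 3): e=[16,8,-8] → .
    (2,2)@(5, 5): e=[-24,0,40] → .  [on edge]
    (4,2)@(9, 5): e=[0,8,8] → X  [on edge]
    (5,2)@(11, 5): e=[12,12,-8] → .
    (3,3)@(7, 7): e=[-40,0,56] → .  [on edge]
    (4,3)@(9, 7): e=[-28,4,40] → .
    (4,4)@(9, 9): e=[-56,0,72] → .  [on edge]
  covered (3 px):
    X . . . . . . . .
    . . X . . . . . .
    . . . . X . . . .
    . . . . . . . . .
    . . . . . . . . .
T2:
  2·area = 8  (B↔C swapped to make it positive)
  edge (6, 4)→(5, 2): d=(-1,-2) top-left  bias=+0
  edge (5, 2)→(12, 8): d=(7,6) right/bottom  bias=-1
  edge (12, 8)→(6, 4): d=(-6,-4) top-left  bias=+0
  covered (0 px):
    . . . . . . . . .
    . . . . . . . . .
    . . . . . . . . .
    . . . . . . . . .
    . . . . . . . . .

Z-buffer (winner per pixel, '.' = empty):
  1 . . . . . . . .
  . . 1 . . . . . .
  . . . . 1 0 . . .
  . . . . . . . . .
  . . . . . . . . .

Result: 1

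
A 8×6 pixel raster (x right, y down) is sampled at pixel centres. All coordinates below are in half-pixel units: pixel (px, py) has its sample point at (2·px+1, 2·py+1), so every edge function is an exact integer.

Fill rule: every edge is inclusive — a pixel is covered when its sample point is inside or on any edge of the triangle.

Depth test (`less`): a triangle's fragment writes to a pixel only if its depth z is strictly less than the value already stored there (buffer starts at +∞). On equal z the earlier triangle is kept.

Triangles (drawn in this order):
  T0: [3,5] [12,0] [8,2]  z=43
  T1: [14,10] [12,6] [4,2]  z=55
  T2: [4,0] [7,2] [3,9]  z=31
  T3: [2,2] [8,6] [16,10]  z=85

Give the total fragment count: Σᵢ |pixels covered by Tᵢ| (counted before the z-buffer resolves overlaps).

T0:
  2·area = 2  (B↔C swapped to make it positive)
  edge (3, 5)→(8, 2): d=(5,-3) inclusive
  edge (8, 2)→(12, 0): d=(4,-2) inclusive
  edge (12, 0)→(3, 5): d=(-9,5) inclusive
    (1,2)@(3, 5): e=[0,2,0] → █  [on edge]
    (2,2)@(5, 5): e=[6,6,-10] → ·
    (1,3)@(3, 7): e=[10,10,-18] → ·
  covered (1 px):
    · · · · · · · ·
    · · · · · · · ·
    · █ · · · · · ·
    · · · · · · · ·
    · · · · · · · ·
    · · · · · · · ·
T1:
  2·area = 24  (B↔C swapped to make it positive)
  edge (14, 10)→(4, 2): d=(-10,-8) inclusive
  edge (4, 2)→(12, 6): d=(8,4) inclusive
  edge (12, 6)→(14, 10): d=(2,4) inclusive
    (4,2)@(9, 5): e=[10,4,10] → █
    (5,2)@(11, 5): e=[26,-4,2] → ·
    (4,3)@(9, 7): e=[-10,20,14] → ·
    (5,3)@(11, 7): e=[6,12,6] → █
    (6,3)@(13, 7): e=[22,4,-2] → ·
    (5,4)@(11, 9): e=[-14,28,10] → ·
    (6,4)@(13, 9): e=[2,20,2] → █
    (7,4)@(15, 9): e=[18,12,-6] → ·
    (6,5)@(13, 11): e=[-18,36,6] → ·
  covered (3 px):
    · · · · · · · ·
    · · · · · · · ·
    · · · · █ · · ·
    · · · · · █ · ·
    · · · · · · █ ·
    · · · · · · · ·
T2:
  2·area = 29
  edge (4, 0)→(7, 2): d=(3,2) inclusive
  edge (7, 2)→(3, 9): d=(-4,7) inclusive
  edge (3, 9)→(4, 0): d=(1,-9) inclusive
    (2,0)@(5, 1): e=[1,18,10] → █
    (3,0)@(7, 1): e=[-3,4,28] → ·
    (2,1)@(5, 3): e=[7,10,12] → █
    (3,1)@(7, 3): e=[3,-4,30] → ·
    (2,2)@(5, 5): e=[13,2,14] → █
    (3,2)@(7, 5): e=[9,-12,32] → ·
    (2,3)@(5, 7): e=[19,-6,16] → ·
    (1,4)@(3, 9): e=[29,0,0] → █  [on edge]
    (2,4)@(5, 9): e=[25,-14,18] → ·
    (1,5)@(3, 11): e=[35,-8,2] → ·
  covered (4 px):
    · · █ · · · · ·
    · · █ · · · · ·
    · · █ · · · · ·
    · · · · · · · ·
    · █ · · · · · ·
    · · · · · · · ·
T3:
  2·area = 8  (B↔C swapped to make it positive)
  edge (2, 2)→(16, 10): d=(14,8) inclusive
  edge (16, 10)→(8, 6): d=(-8,-4) inclusive
  edge (8, 6)→(2, 2): d=(-6,-4) inclusive
    (3,2)@(7, 5): e=[2,4,2] → █
    (4,2)@(9, 5): e=[-14,12,10] → ·
    (3,3)@(7, 7): e=[30,-12,-10] → ·
  covered (1 px):
    · · · · · · · ·
    · · · · · · · ·
    · · · █ · · · ·
    · · · · · · · ·
    · · · · · · · ·
    · · · · · · · ·

Answer: 9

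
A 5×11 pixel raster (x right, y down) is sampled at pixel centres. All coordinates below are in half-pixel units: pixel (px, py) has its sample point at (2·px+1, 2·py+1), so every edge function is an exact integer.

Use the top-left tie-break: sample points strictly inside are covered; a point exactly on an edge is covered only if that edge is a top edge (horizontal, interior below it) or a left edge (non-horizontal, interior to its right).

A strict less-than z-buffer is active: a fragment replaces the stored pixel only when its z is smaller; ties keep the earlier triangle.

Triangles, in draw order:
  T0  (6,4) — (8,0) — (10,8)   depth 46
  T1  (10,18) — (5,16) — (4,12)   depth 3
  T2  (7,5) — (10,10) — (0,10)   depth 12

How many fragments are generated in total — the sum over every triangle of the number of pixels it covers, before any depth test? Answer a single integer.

T0:
  2·area = 24
  edge (6, 4)→(8, 0): d=(2,-4) top-left  bias=+0
  edge (8, 0)→(10, 8): d=(2,8) right/bottom  bias=-1
  edge (10, 8)→(6, 4): d=(-4,-4) top-left  bias=+0
    (1,0)@(3, 1): e=[-18,42,0] → ·  [on edge]
    (2,1)@(5, 3): e=[-6,30,0] → ·  [on edge]
    (3,1)@(7, 3): e=[2,14,8] → █
    (4,1)@(9, 3): e=[10,-2,16] → ·
    (3,2)@(7, 5): e=[6,18,0] → █  [on edge]
    (4,2)@(9, 5): e=[14,2,8] → █
    (3,3)@(7, 7): e=[10,22,-8] → ·
    (4,3)@(9, 7): e=[18,6,0] → █  [on edge]
    (4,4)@(9, 9): e=[22,10,-8] → ·
  covered (4 px):
    · · · · ·
    · · · █ ·
    · · · █ █
    · · · · █
    · · · · ·
    · · · · ·
    · · · · ·
    · · · · ·
    · · · · ·
    · · · · ·
    · · · · ·
T1:
  2·area = 18
  edge (10, 18)→(5, 16): d=(-5,-2) top-left  bias=+0
  edge (5, 16)→(4, 12): d=(-1,-4) top-left  bias=+0
  edge (4, 12)→(10, 18): d=(6,6) right/bottom  bias=-1
    (0,4)@(1, 9): e=[27,-9,0] → ·  [on edge]
    (1,5)@(3, 11): e=[21,-3,0] → ·  [on edge]
    (2,6)@(5, 13): e=[15,3,0] → ·  [on edge]
    (2,7)@(5, 15): e=[5,1,12] → █
    (3,7)@(7, 15): e=[9,9,0] → ·  [on edge]
    (2,8)@(5, 17): e=[-5,-1,24] → ·
    (4,8)@(9, 17): e=[3,15,0] → ·  [on edge]
  covered (1 px):
    · · · · ·
    · · · · ·
    · · · · ·
    · · · · ·
    · · · · ·
    · · · · ·
    · · · · ·
    · · █ · ·
    · · · · ·
    · · · · ·
    · · · · ·
T2:
  2·area = 50
  edge (7, 5)→(10, 10): d=(3,5) right/bottom  bias=-1
  edge (10, 10)→(0, 10): d=(-10,0) right/bottom  bias=-1
  edge (0, 10)→(7, 5): d=(7,-5) top-left  bias=+0
    (3,2)@(7, 5): e=[0,50,0] → ·  [on edge]
    (2,3)@(5, 7): e=[16,30,4] → █
    (3,3)@(7, 7): e=[6,30,14] → █
    (4,3)@(9, 7): e=[-4,30,24] → ·
    (1,4)@(3, 9): e=[32,10,8] → █
    (4,4)@(9, 9): e=[2,10,38] → █
    (1,5)@(3, 11): e=[38,-10,22] → ·
    (2,5)@(5, 11): e=[28,-10,32] → ·
    (3,5)@(7, 11): e=[18,-10,42] → ·
    (4,5)@(9, 11): e=[8,-10,52] → ·
  covered (6 px):
    · · · · ·
    · · · · ·
    · · · · ·
    · · █ █ ·
    · █ █ █ █
    · · · · ·
    · · · · ·
    · · · · ·
    · · · · ·
    · · · · ·
    · · · · ·

Result: 11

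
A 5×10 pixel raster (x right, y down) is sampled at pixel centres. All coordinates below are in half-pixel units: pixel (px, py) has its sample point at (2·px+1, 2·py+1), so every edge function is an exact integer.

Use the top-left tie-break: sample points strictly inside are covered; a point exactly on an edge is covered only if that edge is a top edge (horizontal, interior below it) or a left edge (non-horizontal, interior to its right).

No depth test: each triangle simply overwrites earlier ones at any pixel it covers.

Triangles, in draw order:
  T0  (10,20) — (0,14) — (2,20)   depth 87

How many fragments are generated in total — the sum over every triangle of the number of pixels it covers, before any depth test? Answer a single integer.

T0:
  2·area = 48  (B↔C swapped to make it positive)
  edge (10, 20)→(2, 20): d=(-8,0) right/bottom  bias=-1
  edge (2, 20)→(0, 14): d=(-2,-6) top-left  bias=+0
  edge (0, 14)→(10, 20): d=(10,6) right/bottom  bias=-1
    (0,7)@(1, 15): e=[40,4,4] → X
    (1,7)@(3, 15): e=[40,16,-8] → .
    (0,8)@(1, 17): e=[24,0,24] → X  [on edge]
    (1,8)@(3, 17): e=[24,12,12] → X
    (2,8)@(5, 17): e=[24,24,0] → .  [on edge]
    (0,9)@(1, 19): e=[8,-4,44] → .
    (1,9)@(3, 19): e=[8,8,32] → X
    (2,9)@(5, 19): e=[8,20,20] → X
    (3,9)@(7, 19): e=[8,32,8] → X
    (4,9)@(9, 19): e=[8,44,-4] → .
  covered (6 px):
    . . . . .
    . . . . .
    . . . . .
    . . . . .
    . . . . .
    . . . . .
    . . . . .
    X . . . .
    X X . . .
    . X X X .

Result: 6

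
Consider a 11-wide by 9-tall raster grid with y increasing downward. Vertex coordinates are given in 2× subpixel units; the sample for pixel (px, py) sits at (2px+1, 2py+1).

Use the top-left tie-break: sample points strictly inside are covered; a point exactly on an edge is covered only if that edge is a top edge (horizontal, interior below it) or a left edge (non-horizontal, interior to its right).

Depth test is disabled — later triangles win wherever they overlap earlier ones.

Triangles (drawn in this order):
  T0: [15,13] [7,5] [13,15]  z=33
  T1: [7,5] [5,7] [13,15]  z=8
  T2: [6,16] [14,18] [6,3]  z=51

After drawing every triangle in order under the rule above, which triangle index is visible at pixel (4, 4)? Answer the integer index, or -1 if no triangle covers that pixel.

T0:
  2·area = 32  (B↔C swapped to make it positive)
  edge (15, 13)→(13, 15): d=(-2,2) right/bottom  bias=-1
  edge (13, 15)→(7, 5): d=(-6,-10) top-left  bias=+0
  edge (7, 5)→(15, 13): d=(8,8) right/bottom  bias=-1
    (1,0)@(3, 1): e=[48,-16,0] → ·  [on edge]
    (2,1)@(5, 3): e=[40,-8,0] → ·  [on edge]
    (3,2)@(7, 5): e=[32,0,0] → ·  [on edge]
    (4,3)@(9, 7): e=[24,8,0] → ·  [on edge]
    (10,3)@(21, 7): e=[0,128,-96] → ·  [on edge]
    (5,4)@(11, 9): e=[16,16,0] → ·  [on edge]
    (9,4)@(19, 9): e=[0,96,-64] → ·  [on edge]
    (5,5)@(11, 11): e=[12,4,16] → █
    (6,5)@(13, 11): e=[8,24,0] → ·  [on edge]
    (8,5)@(17, 11): e=[0,64,-32] → ·  [on edge]
    (5,6)@(11, 13): e=[8,-8,32] → ·
    (6,6)@(13, 13): e=[4,12,16] → █
    (7,6)@(15, 13): e=[0,32,0] → ·  [on edge]
    (6,7)@(13, 15): e=[0,0,32] → ·  [on edge]
    (8,7)@(17, 15): e=[-8,40,0] → ·  [on edge]
    (5,8)@(11, 17): e=[0,-32,64] → ·  [on edge]
    (9,8)@(19, 17): e=[-16,48,0] → ·  [on edge]
  covered (2 px):
    · · · · · · · · · · ·
    · · · · · · · · · · ·
    · · · · · · · · · · ·
    · · · · · · · · · · ·
    · · · · · · · · · · ·
    · · · · · █ · · · · ·
    · · · · · · █ · · · ·
    · · · · · · · · · · ·
    · · · · · · · · · · ·
T1:
  2·area = 32  (B↔C swapped to make it positive)
  edge (7, 5)→(13, 15): d=(6,10) right/bottom  bias=-1
  edge (13, 15)→(5, 7): d=(-8,-8) top-left  bias=+0
  edge (5, 7)→(7, 5): d=(2,-2) top-left  bias=+0
    (5,0)@(11, 1): e=[-64,96,0] → ·  [on edge]
    (0,1)@(1, 3): e=[48,0,-16] → ·  [on edge]
    (4,1)@(9, 3): e=[-32,64,0] → ·  [on edge]
    (1,2)@(3, 5): e=[40,0,-8] → ·  [on edge]
    (3,2)@(7, 5): e=[0,32,0] → ·  [on edge]
    (2,3)@(5, 7): e=[32,0,0] → █  [on edge]
    (3,3)@(7, 7): e=[12,16,4] → █
    (4,3)@(9, 7): e=[-8,32,8] → ·
    (1,4)@(3, 9): e=[64,-32,0] → ·  [on edge]
    (2,4)@(5, 9): e=[44,-16,4] → ·
    (3,4)@(7, 9): e=[24,0,8] → █  [on edge]
    (4,4)@(9, 9): e=[4,16,12] → █
    (0,5)@(1, 11): e=[96,-64,0] → ·  [on edge]
    (4,5)@(9, 11): e=[16,0,16] → █  [on edge]
    (5,6)@(11, 13): e=[8,0,24] → █  [on edge]
    (6,7)@(13, 15): e=[0,0,32] → ·  [on edge]
    (7,8)@(15, 17): e=[-8,0,40] → ·  [on edge]
  covered (6 px):
    · · · · · · · · · · ·
    · · · · · · · · · · ·
    · · · · · · · · · · ·
    · · █ █ · · · · · · ·
    · · · █ █ · · · · · ·
    · · · · █ · · · · · ·
    · · · · · █ · · · · ·
    · · · · · · · · · · ·
    · · · · · · · · · · ·
T2:
  2·area = 104  (B↔C swapped to make it positive)
  edge (6, 16)→(6, 3): d=(0,-13) top-left  bias=+0
  edge (6, 3)→(14, 18): d=(8,15) right/bottom  bias=-1
  edge (14, 18)→(6, 16): d=(-8,-2) top-left  bias=+0
    (3,2)@(7, 5): e=[13,1,90] → █
    (4,2)@(9, 5): e=[39,-29,94] → ·
    (3,3)@(7, 7): e=[13,17,74] → █
    (4,3)@(9, 7): e=[39,-13,78] → ·
    (3,4)@(7, 9): e=[13,33,58] → █
    (4,4)@(9, 9): e=[39,3,62] → █
    (5,4)@(11, 9): e=[65,-27,66] → ·
    (3,5)@(7, 11): e=[13,49,42] → █
    (5,5)@(11, 11): e=[65,-11,50] → ·
    (3,6)@(7, 13): e=[13,65,26] → █
    (5,6)@(11, 13): e=[65,5,34] → █
    (6,6)@(13, 13): e=[91,-25,38] → ·
  covered (14 px):
    · · · · · · · · · · ·
    · · · · · · · · · · ·
    · · · █ · · · · · · ·
    · · · █ · · · · · · ·
    · · · █ █ · · · · · ·
    · · · █ █ · · · · · ·
    · · · █ █ █ · · · · ·
    · · · █ █ █ · · · · ·
    · · · · · █ █ · · · ·

Z-buffer (winner per pixel, '.' = empty):
  . . . . . . . . . . .
  . . . . . . . . . . .
  . . . 2 . . . . . . .
  . . 1 2 . . . . . . .
  . . . 2 2 . . . . . .
  . . . 2 2 0 . . . . .
  . . . 2 2 2 0 . . . .
  . . . 2 2 2 . . . . .
  . . . . . 2 2 . . . .

Answer: 2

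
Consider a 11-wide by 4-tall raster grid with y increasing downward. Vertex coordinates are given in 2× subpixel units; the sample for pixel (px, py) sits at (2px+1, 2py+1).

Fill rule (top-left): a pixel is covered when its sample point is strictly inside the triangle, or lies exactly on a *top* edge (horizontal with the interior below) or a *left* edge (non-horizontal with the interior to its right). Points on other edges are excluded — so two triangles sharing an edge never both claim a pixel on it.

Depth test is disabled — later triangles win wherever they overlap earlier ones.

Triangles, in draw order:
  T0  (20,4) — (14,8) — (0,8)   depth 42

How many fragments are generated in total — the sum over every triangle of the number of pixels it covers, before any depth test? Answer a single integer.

T0:
  2·area = 56
  edge (20, 4)→(14, 8): d=(-6,4) right/bottom  bias=-1
  edge (14, 8)→(0, 8): d=(-14,0) right/bottom  bias=-1
  edge (0, 8)→(20, 4): d=(20,-4) top-left  bias=+0
    (7,2)@(15, 5): e=[14,42,0] → █  [on edge]
    (8,2)@(17, 5): e=[6,42,8] → █
    (9,2)@(19, 5): e=[-2,42,16] → ·
    (2,3)@(5, 7): e=[42,14,0] → █  [on edge]
    (3,3)@(7, 7): e=[34,14,8] → █
    (4,3)@(9, 7): e=[26,14,16] → █
    (5,3)@(11, 7): e=[18,14,24] → █
    (6,3)@(13, 7): e=[10,14,32] → █
    (8,3)@(17, 7): e=[-6,14,48] → ·
  covered (8 px):
    · · · · · · · · · · ·
    · · · · · · · · · · ·
    · · · · · · · █ █ · ·
    · · █ █ █ █ █ █ · · ·

Answer: 8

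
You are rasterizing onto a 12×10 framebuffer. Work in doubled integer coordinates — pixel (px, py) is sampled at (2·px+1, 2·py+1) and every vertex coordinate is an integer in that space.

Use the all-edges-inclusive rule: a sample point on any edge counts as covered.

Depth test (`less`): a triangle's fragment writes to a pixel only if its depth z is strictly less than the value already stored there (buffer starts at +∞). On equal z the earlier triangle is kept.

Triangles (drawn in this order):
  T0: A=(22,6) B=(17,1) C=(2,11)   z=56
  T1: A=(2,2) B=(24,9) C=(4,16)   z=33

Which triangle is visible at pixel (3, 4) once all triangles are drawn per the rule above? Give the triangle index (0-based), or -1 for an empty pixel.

T0:
  2·area = 125  (B↔C swapped to make it positive)
  edge (22, 6)→(2, 11): d=(-20,5) inclusive
  edge (2, 11)→(17, 1): d=(15,-10) inclusive
  edge (17, 1)→(22, 6): d=(5,5) inclusive
    (8,0)@(17, 1): e=[125,0,0] → #  [on edge]
    (9,0)@(19, 1): e=[115,20,-10] → ·
    (7,1)@(15, 3): e=[95,10,20] → #
    (9,1)@(19, 3): e=[75,50,0] → #  [on edge]
    (10,1)@(21, 3): e=[65,70,-10] → ·
    (5,2)@(11, 5): e=[75,0,50] → #  [on edge]
    (6,2)@(13, 5): e=[65,20,40] → #
    (10,2)@(21, 5): e=[25,100,0] → #  [on edge]
    (11,2)@(23, 5): e=[15,120,-10] → ·
    (4,3)@(9, 7): e=[45,10,70] → #
    (9,3)@(19, 7): e=[-5,110,20] → ·
    (10,3)@(21, 7): e=[-15,130,10] → ·
    (11,3)@(23, 7): e=[-25,150,0] → ·  [on edge]
    (2,4)@(5, 9): e=[25,0,100] → #  [on edge]
  covered (18 px):
    · · · · · · · · # · · ·
    · · · · · · · # # # · ·
    · · · · · # # # # # # ·
    · · · · # # # # # · · ·
    · · # # # · · · · · · ·
    · · · · · · · · · · · ·
    · · · · · · · · · · · ·
    · · · · · · · · · · · ·
    · · · · · · · · · · · ·
    · · · · · · · · · · · ·
T1:
  2·area = 294
  edge (2, 2)→(24, 9): d=(22,7) inclusive
  edge (24, 9)→(4, 16): d=(-20,7) inclusive
  edge (4, 16)→(2, 2): d=(-2,-14) inclusive
    (1,1)@(3, 3): e=[15,267,12] → #
    (2,1)@(5, 3): e=[1,253,40] → #
    (3,1)@(7, 3): e=[-13,239,68] → ·
    (1,2)@(3, 5): e=[59,227,8] → #
    (3,2)@(7, 5): e=[31,199,64] → #
    (4,2)@(9, 5): e=[17,185,92] → #
    (5,2)@(11, 5): e=[3,171,120] → #
    (6,2)@(13, 5): e=[-11,157,148] → ·
    (1,3)@(3, 7): e=[103,187,4] → #
    (6,3)@(13, 7): e=[33,117,144] → #
    (7,3)@(15, 7): e=[19,103,172] → #
    (8,3)@(17, 7): e=[5,89,200] → #
    (1,4)@(3, 9): e=[147,147,0] → #  [on edge]
  covered (38 px):
    · · · · · · · · · · · ·
    · # # · · · · · · · · ·
    · # # # # # · · · · · ·
    · # # # # # # # # · · ·
    · # # # # # # # # # # #
    · · # # # # # # # · · ·
    · · # # # # · · · · · ·
    · · # · · · · · · · · ·
    · · · · · · · · · · · ·
    · · · · · · · · · · · ·

Z-buffer (winner per pixel, '.' = empty):
  . . . . . . . . 0 . . .
  . 1 1 . . . . 0 0 0 . .
  . 1 1 1 1 1 0 0 0 0 0 .
  . 1 1 1 1 1 1 1 1 . . .
  . 1 1 1 1 1 1 1 1 1 1 1
  . . 1 1 1 1 1 1 1 . . .
  . . 1 1 1 1 . . . . . .
  . . 1 . . . . . . . . .
  . . . . . . . . . . . .
  . . . . . . . . . . . .

Result: 1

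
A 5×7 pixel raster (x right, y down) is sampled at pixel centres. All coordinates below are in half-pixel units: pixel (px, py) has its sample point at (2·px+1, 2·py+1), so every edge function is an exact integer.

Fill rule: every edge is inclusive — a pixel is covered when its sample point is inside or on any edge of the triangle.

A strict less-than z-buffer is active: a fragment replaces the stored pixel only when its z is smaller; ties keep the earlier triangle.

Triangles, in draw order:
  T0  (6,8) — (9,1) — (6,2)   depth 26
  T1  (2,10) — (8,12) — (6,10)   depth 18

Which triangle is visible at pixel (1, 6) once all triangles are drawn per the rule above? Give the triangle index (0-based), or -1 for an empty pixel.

T0:
  2·area = 18  (B↔C swapped to make it positive)
  edge (6, 8)→(6, 2): d=(0,-6) inclusive
  edge (6, 2)→(9, 1): d=(3,-1) inclusive
  edge (9, 1)→(6, 8): d=(-3,7) inclusive
    (4,0)@(9, 1): e=[18,0,0] → X  [on edge]
    (1,1)@(3, 3): e=[-18,0,36] → .  [on edge]
    (3,1)@(7, 3): e=[6,4,8] → X
    (4,1)@(9, 3): e=[18,6,-6] → .
    (3,2)@(7, 5): e=[6,10,2] → X
    (4,2)@(9, 5): e=[18,12,-12] → .
    (3,3)@(7, 7): e=[6,16,-4] → .
  covered (3 px):
    . . . . X
    . . . X .
    . . . X .
    . . . . .
    . . . . .
    . . . . .
    . . . . .
T1:
  2·area = 8  (B↔C swapped to make it positive)
  edge (2, 10)→(6, 10): d=(4,0) inclusive
  edge (6, 10)→(8, 12): d=(2,2) inclusive
  edge (8, 12)→(2, 10): d=(-6,-2) inclusive
    (0,2)@(1, 5): e=[-20,0,28] → .  [on edge]
    (1,3)@(3, 7): e=[-12,0,20] → .  [on edge]
    (2,4)@(5, 9): e=[-4,0,12] → .  [on edge]
    (2,5)@(5, 11): e=[4,4,0] → X  [on edge]
    (3,5)@(7, 11): e=[4,0,4] → X  [on edge]
    (4,5)@(9, 11): e=[4,-4,8] → .
    (2,6)@(5, 13): e=[12,8,-12] → .
    (3,6)@(7, 13): e=[12,4,-8] → .
    (4,6)@(9, 13): e=[12,0,-4] → .  [on edge]
  covered (2 px):
    . . . . .
    . . . . .
    . . . . .
    . . . . .
    . . . . .
    . . X X .
    . . . . .

Z-buffer (winner per pixel, '.' = empty):
  . . . . 0
  . . . 0 .
  . . . 0 .
  . . . . .
  . . . . .
  . . 1 1 .
  . . . . .

Result: -1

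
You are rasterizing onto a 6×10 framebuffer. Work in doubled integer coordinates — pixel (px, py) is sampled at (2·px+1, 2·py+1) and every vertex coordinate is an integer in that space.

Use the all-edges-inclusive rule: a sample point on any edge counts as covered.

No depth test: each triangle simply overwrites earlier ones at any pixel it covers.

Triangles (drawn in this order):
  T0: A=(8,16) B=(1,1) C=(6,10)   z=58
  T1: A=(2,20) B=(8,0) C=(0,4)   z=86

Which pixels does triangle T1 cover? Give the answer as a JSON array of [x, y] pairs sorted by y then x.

T0:
  2·area = 12
  edge (8, 16)→(1, 1): d=(-7,-15) inclusive
  edge (1, 1)→(6, 10): d=(5,9) inclusive
  edge (6, 10)→(8, 16): d=(2,6) inclusive
    (0,0)@(1, 1): e=[0,0,12] → X  [on edge]
    (1,0)@(3, 1): e=[30,-18,0] → .  [on edge]
    (0,1)@(1, 3): e=[-14,10,16] → .
    (1,2)@(3, 5): e=[2,2,8] → X
    (2,2)@(5, 5): e=[32,-16,-4] → .
    (1,3)@(3, 7): e=[-12,12,12] → .
    (2,3)@(5, 7): e=[18,-6,0] → .  [on edge]
    (2,4)@(5, 9): e=[4,4,4] → X
    (3,4)@(7, 9): e=[34,-14,-8] → .
    (2,5)@(5, 11): e=[-10,14,8] → .
    (3,6)@(7, 13): e=[6,6,0] → X  [on edge]
    (4,6)@(9, 13): e=[36,-12,-12] → .
    (4,9)@(9, 19): e=[-6,18,0] → .  [on edge]
    (5,9)@(11, 19): e=[24,0,-12] → .  [on edge]
  covered (4 px):
    X . . . . .
    . . . . . .
    . X . . . .
    . . . . . .
    . . X . . .
    . . . . . .
    . . . X . .
    . . . . . .
    . . . . . .
    . . . . . .
T1:
  2·area = 136  (B↔C swapped to make it positive)
  edge (2, 20)→(0, 4): d=(-2,-16) inclusive
  edge (0, 4)→(8, 0): d=(8,-4) inclusive
  edge (8, 0)→(2, 20): d=(-6,20) inclusive
    (3,0)@(7, 1): e=[118,4,14] → X
    (4,0)@(9, 1): e=[150,12,-26] → .
    (1,1)@(3, 3): e=[50,4,82] → X
    (2,1)@(5, 3): e=[82,12,42] → X
    (4,1)@(9, 3): e=[146,28,-38] → .
    (0,2)@(1, 5): e=[14,12,110] → X
    (3,2)@(7, 5): e=[110,36,-10] → .
    (0,3)@(1, 7): e=[10,28,98] → X
    (3,3)@(7, 7): e=[106,52,-22] → .
    (0,4)@(1, 9): e=[6,44,86] → X
    (3,4)@(7, 9): e=[102,68,-34] → .
    (0,5)@(1, 11): e=[2,60,74] → X
  covered (17 px):
    . . . X . .
    . X X X . .
    X X X . . .
    X X X . . .
    X X X . . .
    X X . . . .
    . X . . . .
    . X . . . .
    . . . . . .
    . . . . . .

Answer: [[3,0],[1,1],[2,1],[3,1],[0,2],[1,2],[2,2],[0,3],[1,3],[2,3],[0,4],[1,4],[2,4],[0,5],[1,5],[1,6],[1,7]]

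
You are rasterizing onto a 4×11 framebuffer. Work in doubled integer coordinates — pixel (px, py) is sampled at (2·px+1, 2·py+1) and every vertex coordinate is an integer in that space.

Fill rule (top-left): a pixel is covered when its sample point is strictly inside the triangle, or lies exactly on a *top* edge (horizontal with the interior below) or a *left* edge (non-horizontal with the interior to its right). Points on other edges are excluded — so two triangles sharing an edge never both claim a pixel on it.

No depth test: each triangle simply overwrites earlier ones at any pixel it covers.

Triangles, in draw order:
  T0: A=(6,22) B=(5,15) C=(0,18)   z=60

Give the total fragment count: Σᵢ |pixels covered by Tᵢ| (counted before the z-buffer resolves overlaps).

T0:
  2·area = 38  (B↔C swapped to make it positive)
  edge (6, 22)→(0, 18): d=(-6,-4) top-left  bias=+0
  edge (0, 18)→(5, 15): d=(5,-3) top-left  bias=+0
  edge (5, 15)→(6, 22): d=(1,7) right/bottom  bias=-1
    (1,0)@(3, 1): e=[114,-76,0] → ·  [on edge]
    (2,7)@(5, 15): e=[38,0,0] → ·  [on edge]
    (1,8)@(3, 17): e=[18,4,16] → #
    (2,8)@(5, 17): e=[26,10,2] → #
    (3,8)@(7, 17): e=[34,16,-12] → ·
    (1,9)@(3, 19): e=[6,14,18] → #
    (3,9)@(7, 19): e=[22,26,-10] → ·
    (1,10)@(3, 21): e=[-6,24,20] → ·
    (2,10)@(5, 21): e=[2,30,6] → #
    (3,10)@(7, 21): e=[10,36,-8] → ·
  covered (5 px):
    · · · ·
    · · · ·
    · · · ·
    · · · ·
    · · · ·
    · · · ·
    · · · ·
    · · · ·
    · # # ·
    · # # ·
    · · # ·

Final: 5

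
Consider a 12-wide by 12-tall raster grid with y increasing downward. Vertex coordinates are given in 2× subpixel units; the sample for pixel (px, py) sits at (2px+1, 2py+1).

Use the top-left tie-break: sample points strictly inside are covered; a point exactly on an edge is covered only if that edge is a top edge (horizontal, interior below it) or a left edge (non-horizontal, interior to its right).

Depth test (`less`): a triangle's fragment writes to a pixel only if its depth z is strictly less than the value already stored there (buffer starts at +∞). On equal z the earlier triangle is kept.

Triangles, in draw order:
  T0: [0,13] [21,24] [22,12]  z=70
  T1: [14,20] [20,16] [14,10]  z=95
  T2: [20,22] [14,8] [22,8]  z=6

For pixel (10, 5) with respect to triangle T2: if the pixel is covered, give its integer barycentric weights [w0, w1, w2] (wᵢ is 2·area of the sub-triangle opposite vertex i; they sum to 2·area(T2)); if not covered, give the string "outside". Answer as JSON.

T0:
  2·area = 263  (B↔C swapped to make it positive)
  edge (0, 13)→(22, 12): d=(22,-1) top-left  bias=+0
  edge (22, 12)→(21, 24): d=(-1,12) right/bottom  bias=-1
  edge (21, 24)→(0, 13): d=(-21,-11) top-left  bias=+0
    (0,6)@(1, 13): e=[1,251,11] → █
    (1,6)@(3, 13): e=[3,227,33] → █
    (2,6)@(5, 13): e=[5,203,55] → █
    (3,6)@(7, 13): e=[7,179,77] → █
    (4,6)@(9, 13): e=[9,155,99] → █
    (5,6)@(11, 13): e=[11,131,121] → █
    (6,6)@(13, 13): e=[13,107,143] → █
    (7,6)@(15, 13): e=[15,83,165] → █
    (8,6)@(17, 13): e=[17,59,187] → █
    (9,6)@(19, 13): e=[19,35,209] → █
    (10,6)@(21, 13): e=[21,11,231] → █
    (11,6)@(23, 13): e=[23,-13,253] → ·
  covered (36 px):
    · · · · · · · · · · · ·
    · · · · · · · · · · · ·
    · · · · · · · · · · · ·
    · · · · · · · · · · · ·
    · · · · · · · · · · · ·
    · · · · · · · · · · · ·
    █ █ █ █ █ █ █ █ █ █ █ ·
    · · █ █ █ █ █ █ █ █ █ ·
    · · · · █ █ █ █ █ █ █ ·
    · · · · · · █ █ █ █ █ ·
    · · · · · · · · █ █ █ ·
    · · · · · · · · · · █ ·
T1:
  2·area = 60  (B↔C swapped to make it positive)
  edge (14, 20)→(14, 10): d=(0,-10) top-left  bias=+0
  edge (14, 10)→(20, 16): d=(6,6) right/bottom  bias=-1
  edge (20, 16)→(14, 20): d=(-6,4) right/bottom  bias=-1
    (2,0)@(5, 1): e=[-90,0,150] → ·  [on edge]
    (3,1)@(7, 3): e=[-70,0,130] → ·  [on edge]
    (4,2)@(9, 5): e=[-50,0,110] → ·  [on edge]
    (5,3)@(11, 7): e=[-30,0,90] → ·  [on edge]
    (6,4)@(13, 9): e=[-10,0,70] → ·  [on edge]
    (7,5)@(15, 11): e=[10,0,50] → ·  [on edge]
    (7,6)@(15, 13): e=[10,12,38] → █
    (8,6)@(17, 13): e=[30,0,30] → ·  [on edge]
    (7,7)@(15, 15): e=[10,24,26] → █
    (8,7)@(17, 15): e=[30,12,18] → █
    (9,7)@(19, 15): e=[50,0,10] → ·  [on edge]
    (7,8)@(15, 17): e=[10,36,14] → █
    (10,8)@(21, 17): e=[70,0,-10] → ·  [on edge]
    (11,9)@(23, 19): e=[90,0,-30] → ·  [on edge]
  covered (6 px):
    · · · · · · · · · · · ·
    · · · · · · · · · · · ·
    · · · · · · · · · · · ·
    · · · · · · · · · · · ·
    · · · · · · · · · · · ·
    · · · · · · · · · · · ·
    · · · · · · · █ · · · ·
    · · · · · · · █ █ · · ·
    · · · · · · · █ █ · · ·
    · · · · · · · █ · · · ·
    · · · · · · · · · · · ·
    · · · · · · · · · · · ·
T2:
  2·area = 112
  edge (20, 22)→(14, 8): d=(-6,-14) top-left  bias=+0
  edge (14, 8)→(22, 8): d=(8,0) top-left  bias=+0
  edge (22, 8)→(20, 22): d=(-2,14) right/bottom  bias=-1
    (5,0)@(11, 1): e=[0,-56,168] → ·  [on edge]
    (11,0)@(23, 1): e=[168,-56,0] → ·  [on edge]
    (7,4)@(15, 9): e=[8,8,96] → █
    (8,4)@(17, 9): e=[36,8,68] → █
    (9,4)@(19, 9): e=[64,8,40] → █
    (10,4)@(21, 9): e=[92,8,12] → █
    (11,4)@(23, 9): e=[120,8,-16] → ·
    (7,5)@(15, 11): e=[-4,24,92] → ·
    (8,5)@(17, 11): e=[24,24,64] → █
    (11,5)@(23, 11): e=[108,24,-20] → ·
    (8,6)@(17, 13): e=[12,40,60] → █
    (11,6)@(23, 13): e=[96,40,-24] → ·
    (8,7)@(17, 15): e=[0,56,56] → █  [on edge]
    (10,7)@(21, 15): e=[56,56,0] → ·  [on edge]
  covered (14 px):
    · · · · · · · · · · · ·
    · · · · · · · · · · · ·
    · · · · · · · · · · · ·
    · · · · · · · · · · · ·
    · · · · · · · █ █ █ █ ·
    · · · · · · · · █ █ █ ·
    · · · · · · · · █ █ █ ·
    · · · · · · · · █ █ · ·
    · · · · · · · · · █ · ·
    · · · · · · · · · █ · ·
    · · · · · · · · · · · ·
    · · · · · · · · · · · ·

Answer: [24,8,80]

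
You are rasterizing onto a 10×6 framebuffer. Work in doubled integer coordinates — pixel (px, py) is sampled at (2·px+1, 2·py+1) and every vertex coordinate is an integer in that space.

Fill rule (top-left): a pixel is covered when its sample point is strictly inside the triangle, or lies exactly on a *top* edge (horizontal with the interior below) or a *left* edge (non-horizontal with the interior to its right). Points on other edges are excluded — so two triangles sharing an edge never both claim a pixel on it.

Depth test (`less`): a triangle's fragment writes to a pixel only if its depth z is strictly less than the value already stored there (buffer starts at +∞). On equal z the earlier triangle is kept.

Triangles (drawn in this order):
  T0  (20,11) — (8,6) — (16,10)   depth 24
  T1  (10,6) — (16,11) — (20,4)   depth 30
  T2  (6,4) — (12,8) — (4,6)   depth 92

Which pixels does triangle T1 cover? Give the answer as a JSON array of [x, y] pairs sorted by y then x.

T0:
  2·area = 8  (B↔C swapped to make it positive)
  edge (20, 11)→(16, 10): d=(-4,-1) top-left  bias=+0
  edge (16, 10)→(8, 6): d=(-8,-4) top-left  bias=+0
  edge (8, 6)→(20, 11): d=(12,5) right/bottom  bias=-1
    (7,4)@(15, 9): e=[3,4,1] → X
    (8,4)@(17, 9): e=[5,12,-9] → .
    (7,5)@(15, 11): e=[-5,-12,25] → .
  covered (1 px):
    . . . . . . . . . .
    . . . . . . . . . .
    . . . . . . . . . .
    . . . . . . . . . .
    . . . . . . . X . .
    . . . . . . . . . .
T1:
  2·area = 62  (B↔C swapped to make it positive)
  edge (10, 6)→(20, 4): d=(10,-2) top-left  bias=+0
  edge (20, 4)→(16, 11): d=(-4,7) right/bottom  bias=-1
  edge (16, 11)→(10, 6): d=(-6,-5) top-left  bias=+0
    (7,2)@(15, 5): e=[0,31,31] → X  [on edge]
    (8,2)@(17, 5): e=[4,17,41] → X
    (9,2)@(19, 5): e=[8,3,51] → X
    (2,3)@(5, 7): e=[0,93,-31] → .  [on edge]
    (6,3)@(13, 7): e=[16,37,9] → X
    (9,3)@(19, 7): e=[28,-5,39] → .
    (6,4)@(13, 9): e=[36,29,-3] → .
    (7,4)@(15, 9): e=[40,15,7] → X
    (9,4)@(19, 9): e=[48,-13,27] → .
    (7,5)@(15, 11): e=[60,7,-5] → .
    (8,5)@(17, 11): e=[64,-7,5] → .
  covered (8 px):
    . . . . . . . . . .
    . . . . . . . . . .
    . . . . . . . X X X
    . . . . . . X X X .
    . . . . . . . X X .
    . . . . . . . . . .
T2:
  2·area = 20
  edge (6, 4)→(12, 8): d=(6,4) right/bottom  bias=-1
  edge (12, 8)→(4, 6): d=(-8,-2) top-left  bias=+0
  edge (4, 6)→(6, 4): d=(2,-2) top-left  bias=+0
    (4,0)@(9, 1): e=[-30,50,0] → .  [on edge]
    (3,1)@(7, 3): e=[-10,30,0] → .  [on edge]
    (2,2)@(5, 5): e=[10,10,0] → X  [on edge]
    (3,2)@(7, 5): e=[2,14,4] → X
    (4,2)@(9, 5): e=[-6,18,8] → .
    (1,3)@(3, 7): e=[30,-10,0] → .  [on edge]
    (2,3)@(5, 7): e=[22,-6,4] → .
    (3,3)@(7, 7): e=[14,-2,8] → .
    (4,3)@(9, 7): e=[6,2,12] → X
    (5,3)@(11, 7): e=[-2,6,16] → .
    (0,4)@(1, 9): e=[50,-30,0] → .  [on edge]
    (4,4)@(9, 9): e=[18,-14,16] → .
  covered (3 px):
    . . . . . . . . . .
    . . . . . . . . . .
    . . X X . . . . . .
    . . . . X . . . . .
    . . . . . . . . . .
    . . . . . . . . . .

Answer: [[7,2],[8,2],[9,2],[6,3],[7,3],[8,3],[7,4],[8,4]]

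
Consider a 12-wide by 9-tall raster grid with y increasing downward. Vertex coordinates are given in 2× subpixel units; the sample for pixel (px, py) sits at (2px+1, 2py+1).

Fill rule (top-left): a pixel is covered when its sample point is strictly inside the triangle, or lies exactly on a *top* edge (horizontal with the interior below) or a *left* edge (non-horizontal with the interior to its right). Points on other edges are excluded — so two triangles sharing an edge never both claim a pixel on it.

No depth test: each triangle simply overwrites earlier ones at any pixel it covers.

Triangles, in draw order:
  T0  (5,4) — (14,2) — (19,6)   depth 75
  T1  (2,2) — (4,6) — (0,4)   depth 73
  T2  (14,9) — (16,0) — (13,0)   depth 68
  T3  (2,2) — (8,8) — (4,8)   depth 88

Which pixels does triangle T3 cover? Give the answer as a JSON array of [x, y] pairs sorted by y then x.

T0:
  2·area = 46
  edge (5, 4)→(14, 2): d=(9,-2) top-left  bias=+0
  edge (14, 2)→(19, 6): d=(5,4) right/bottom  bias=-1
  edge (19, 6)→(5, 4): d=(-14,-2) top-left  bias=+0
    (5,1)@(11, 3): e=[3,17,26] → X
    (6,1)@(13, 3): e=[7,9,30] → X
    (7,1)@(15, 3): e=[11,1,34] → X
    (8,1)@(17, 3): e=[15,-7,38] → .
    (5,2)@(11, 5): e=[21,27,-2] → .
    (6,2)@(13, 5): e=[25,19,2] → X
    (8,2)@(17, 5): e=[33,3,10] → X
    (9,2)@(19, 5): e=[37,-5,14] → .
    (6,3)@(13, 7): e=[43,29,-26] → .
    (7,3)@(15, 7): e=[47,21,-22] → .
    (8,3)@(17, 7): e=[51,13,-18] → .
  covered (6 px):
    . . . . . . . . . . . .
    . . . . . X X X . . . .
    . . . . . . X X X . . .
    . . . . . . . . . . . .
    . . . . . . . . . . . .
    . . . . . . . . . . . .
    . . . . . . . . . . . .
    . . . . . . . . . . . .
    . . . . . . . . . . . .
T1:
  2·area = 12
  edge (2, 2)→(4, 6): d=(2,4) right/bottom  bias=-1
  edge (4, 6)→(0, 4): d=(-4,-2) top-left  bias=+0
  edge (0, 4)→(2, 2): d=(2,-2) top-left  bias=+0
    (1,0)@(3, 1): e=[-6,18,0] → .  [on edge]
    (0,1)@(1, 3): e=[6,6,0] → X  [on edge]
    (1,1)@(3, 3): e=[-2,10,4] → .
    (0,2)@(1, 5): e=[10,-2,4] → .
    (1,2)@(3, 5): e=[2,2,8] → X
    (2,2)@(5, 5): e=[-6,6,12] → .
    (1,3)@(3, 7): e=[6,-6,12] → .
  covered (2 px):
    . . . . . . . . . . . .
    X . . . . . . . . . . .
    . X . . . . . . . . . .
    . . . . . . . . . . . .
    . . . . . . . . . . . .
    . . . . . . . . . . . .
    . . . . . . . . . . . .
    . . . . . . . . . . . .
    . . . . . . . . . . . .
T2:
  2·area = 27  (B↔C swapped to make it positive)
  edge (14, 9)→(13, 0): d=(-1,-9) top-left  bias=+0
  edge (13, 0)→(16, 0): d=(3,0) top-left  bias=+0
  edge (16, 0)→(14, 9): d=(-2,9) right/bottom  bias=-1
    (7,0)@(15, 1): e=[17,3,7] → X
    (8,0)@(17, 1): e=[35,3,-11] → .
    (7,1)@(15, 3): e=[15,9,3] → X
    (8,1)@(17, 3): e=[33,9,-15] → .
    (7,2)@(15, 5): e=[13,15,-1] → .
  covered (2 px):
    . . . . . . . X . . . .
    . . . . . . . X . . . .
    . . . . . . . . . . . .
    . . . . . . . . . . . .
    . . . . . . . . . . . .
    . . . . . . . . . . . .
    . . . . . . . . . . . .
    . . . . . . . . . . . .
    . . . . . . . . . . . .
T3:
  2·area = 24
  edge (2, 2)→(8, 8): d=(6,6) right/bottom  bias=-1
  edge (8, 8)→(4, 8): d=(-4,0) right/bottom  bias=-1
  edge (4, 8)→(2, 2): d=(-2,-6) top-left  bias=+0
    (0,0)@(1, 1): e=[0,28,-4] → .  [on edge]
    (1,1)@(3, 3): e=[0,20,4] → .  [on edge]
    (1,2)@(3, 5): e=[12,12,0] → X  [on edge]
    (2,2)@(5, 5): e=[0,12,12] → .  [on edge]
    (1,3)@(3, 7): e=[24,4,-4] → .
    (2,3)@(5, 7): e=[12,4,8] → X
    (3,3)@(7, 7): e=[0,4,20] → .  [on edge]
    (2,4)@(5, 9): e=[24,-4,4] → .
    (4,4)@(9, 9): e=[0,-4,28] → .  [on edge]
    (2,5)@(5, 11): e=[36,-12,0] → .  [on edge]
    (5,5)@(11, 11): e=[0,-12,36] → .  [on edge]
    (6,6)@(13, 13): e=[0,-20,44] → .  [on edge]
    (7,7)@(15, 15): e=[0,-28,52] → .  [on edge]
    (3,8)@(7, 17): e=[60,-36,0] → .  [on edge]
    (8,8)@(17, 17): e=[0,-36,60] → .  [on edge]
  covered (2 px):
    . . . . . . . . . . . .
    . . . . . . . . . . . .
    . X . . . . . . . . . .
    . . X . . . . . . . . .
    . . . . . . . . . . . .
    . . . . . . . . . . . .
    . . . . . . . . . . . .
    . . . . . . . . . . . .
    . . . . . . . . . . . .

Final: [[1,2],[2,3]]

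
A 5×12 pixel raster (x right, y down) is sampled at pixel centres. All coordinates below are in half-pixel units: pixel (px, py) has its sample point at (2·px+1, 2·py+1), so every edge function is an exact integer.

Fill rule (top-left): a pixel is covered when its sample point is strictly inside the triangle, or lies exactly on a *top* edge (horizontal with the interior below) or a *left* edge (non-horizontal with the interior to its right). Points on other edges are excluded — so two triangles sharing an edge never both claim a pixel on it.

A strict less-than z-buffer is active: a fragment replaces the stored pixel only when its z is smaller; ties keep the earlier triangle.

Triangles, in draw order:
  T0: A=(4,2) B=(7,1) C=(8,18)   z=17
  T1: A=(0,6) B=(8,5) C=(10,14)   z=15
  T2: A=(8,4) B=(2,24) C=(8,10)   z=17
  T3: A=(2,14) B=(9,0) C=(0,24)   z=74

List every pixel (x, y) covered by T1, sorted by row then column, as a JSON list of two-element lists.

T0:
  2·area = 52
  edge (4, 2)→(7, 1): d=(3,-1) top-left  bias=+0
  edge (7, 1)→(8, 18): d=(1,17) right/bottom  bias=-1
  edge (8, 18)→(4, 2): d=(-4,-16) top-left  bias=+0
    (3,0)@(7, 1): e=[0,0,52] → .  [on edge]
    (0,1)@(1, 3): e=[0,104,-52] → .  [on edge]
    (2,1)@(5, 3): e=[4,36,12] → X
    (3,1)@(7, 3): e=[6,2,44] → X
    (4,1)@(9, 3): e=[8,-32,76] → .
    (2,2)@(5, 5): e=[10,38,4] → X
    (4,2)@(9, 5): e=[14,-30,68] → .
    (2,3)@(5, 7): e=[16,40,-4] → .
    (3,3)@(7, 7): e=[18,6,28] → X
    (4,3)@(9, 7): e=[20,-28,60] → .
    (3,4)@(7, 9): e=[24,8,20] → X
    (4,4)@(9, 9): e=[26,-26,52] → .
  covered (8 px):
    . . . . .
    . . X X .
    . . X X .
    . . . X .
    . . . X .
    . . . X .
    . . . X .
    . . . . .
    . . . . .
    . . . . .
    . . . . .
    . . . . .
T1:
  2·area = 74
  edge (0, 6)→(8, 5): d=(8,-1) top-left  bias=+0
  edge (8, 5)→(10, 14): d=(2,9) right/bottom  bias=-1
  edge (10, 14)→(0, 6): d=(-10,-8) top-left  bias=+0
    (1,3)@(3, 7): e=[11,49,14] → X
    (2,3)@(5, 7): e=[13,31,30] → X
    (3,3)@(7, 7): e=[15,13,46] → X
    (4,3)@(9, 7): e=[17,-5,62] → .
    (1,4)@(3, 9): e=[27,53,-6] → .
    (2,4)@(5, 9): e=[29,35,10] → X
    (4,4)@(9, 9): e=[33,-1,42] → .
    (2,5)@(5, 11): e=[45,39,-10] → .
    (3,5)@(7, 11): e=[47,21,6] → X
    (4,5)@(9, 11): e=[49,3,22] → X
    (3,6)@(7, 13): e=[63,25,-14] → .
    (4,6)@(9, 13): e=[65,7,2] → X
  covered (8 px):
    . . . . .
    . . . . .
    . . . . .
    . X X X .
    . . X X .
    . . . X X
    . . . . X
    . . . . .
    . . . . .
    . . . . .
    . . . . .
    . . . . .
T2:
  2·area = 36  (B↔C swapped to make it positive)
  edge (8, 4)→(8, 10): d=(0,6) right/bottom  bias=-1
  edge (8, 10)→(2, 24): d=(-6,14) right/bottom  bias=-1
  edge (2, 24)→(8, 4): d=(6,-20) top-left  bias=+0
    (3,4)@(7, 9): e=[6,20,10] → X
    (4,4)@(9, 9): e=[-6,-8,50] → .
    (3,5)@(7, 11): e=[6,8,22] → X
    (4,5)@(9, 11): e=[-6,-20,62] → .
    (3,6)@(7, 13): e=[6,-4,34] → .
    (2,7)@(5, 15): e=[18,12,6] → X
    (3,7)@(7, 15): e=[6,-16,46] → .
    (2,8)@(5, 17): e=[18,0,18] → .  [on edge]
    (1,10)@(3, 21): e=[30,4,2] → X
    (2,10)@(5, 21): e=[18,-24,42] → .
    (1,11)@(3, 23): e=[30,-8,14] → .
  covered (4 px):
    . . . . .
    . . . . .
    . . . . .
    . . . . .
    . . . X .
    . . . X .
    . . . . .
    . . X . .
    . . . . .
    . . . . .
    . X . . .
    . . . . .
T3:
  2·area = 42
  edge (2, 14)→(9, 0): d=(7,-14) top-left  bias=+0
  edge (9, 0)→(0, 24): d=(-9,24) right/bottom  bias=-1
  edge (0, 24)→(2, 14): d=(2,-10) top-left  bias=+0
    (3,2)@(7, 5): e=[7,3,32] → X
    (4,2)@(9, 5): e=[35,-45,52] → .
    (3,3)@(7, 7): e=[21,-15,36] → .
    (1,4)@(3, 9): e=[-21,63,0] → .  [on edge]
    (2,4)@(5, 9): e=[7,15,20] → X
    (3,4)@(7, 9): e=[35,-33,40] → .
    (2,5)@(5, 11): e=[21,-3,24] → .
    (1,6)@(3, 13): e=[7,27,8] → X
    (2,6)@(5, 13): e=[35,-21,28] → .
    (1,7)@(3, 15): e=[21,9,12] → X
    (2,7)@(5, 15): e=[49,-39,32] → .
    (1,8)@(3, 17): e=[35,-9,16] → .
    (0,9)@(1, 19): e=[21,21,0] → X  [on edge]
  covered (6 px):
    . . . . .
    . . . . .
    . . . X .
    . . . . .
    . . X . .
    . . . . .
    . X . . .
    . X . . .
    . . . . .
    X . . . .
    X . . . .
    . . . . .

Final: [[1,3],[2,3],[3,3],[2,4],[3,4],[3,5],[4,5],[4,6]]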